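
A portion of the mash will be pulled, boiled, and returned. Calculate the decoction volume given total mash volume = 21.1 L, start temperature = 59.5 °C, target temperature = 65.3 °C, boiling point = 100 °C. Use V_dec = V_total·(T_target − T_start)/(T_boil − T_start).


V_dec = 21.1·(65.3 − 59.5)/(100 − 59.5)

3.0217 L


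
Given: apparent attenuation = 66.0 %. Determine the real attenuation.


RA = AA · 0.8192
RA = 66.0 · 0.8192

54.0672 %


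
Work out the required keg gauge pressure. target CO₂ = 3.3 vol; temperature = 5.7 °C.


psi = vols/(0.01821 + 0.09011·e^(−0.04·T)) − 14.695
psi = 3.3/(0.01821 + 0.09011·e^(−0.04·5.7)) − 14.695

21.9926 psi


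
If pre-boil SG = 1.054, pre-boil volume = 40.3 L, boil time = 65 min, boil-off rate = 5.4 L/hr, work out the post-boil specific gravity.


V_post = V_pre − rate·(t/60);  SG_post = 1 + (SG_pre−1)·V_pre/V_post
V_post = 40.3 − 5.4·(65/60) = 34.4500
SG_post = 1 + (1.054 − 1)·40.3/34.4500

1.0632


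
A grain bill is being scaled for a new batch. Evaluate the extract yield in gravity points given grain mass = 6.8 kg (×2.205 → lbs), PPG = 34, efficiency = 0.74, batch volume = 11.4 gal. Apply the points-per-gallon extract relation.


points = lbs × PPG × eff / vol
lbs = 6.8 × 2.205 = 14.9940
points = 14.9940 × 34 × 0.74 / 11.4

33.0920 points


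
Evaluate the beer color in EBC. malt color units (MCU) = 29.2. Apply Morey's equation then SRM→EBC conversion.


SRM = 1.4922·MCU^0.6859;  EBC = SRM·1.97
SRM = 1.4922·29.2^0.6859 = 15.0985
EBC = 15.0985·1.97

29.7440 EBC


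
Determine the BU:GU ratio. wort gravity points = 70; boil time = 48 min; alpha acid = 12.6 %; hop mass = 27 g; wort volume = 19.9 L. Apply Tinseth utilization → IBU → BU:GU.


U = 1.65·0.000125^(GP/1000)·(1−e^(−0.04t))/4.15;  IBU = (α/100)·m·U·1000/V;  BU:GU = IBU/GP
U = 1.65·0.000125^(70/1000)·(1−e^(−0.04·48))/4.15 = 0.1809
IBU = (12.6/100)·27·0.1809·1000/19.9 = 30.9207
BU:GU = 30.9207/70

0.4417


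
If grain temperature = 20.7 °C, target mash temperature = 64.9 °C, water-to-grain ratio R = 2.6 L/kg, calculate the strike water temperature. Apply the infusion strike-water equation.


T_strike = (0.41/R)·(T_mash − T_grain) + T_mash
T_strike = (0.41/2.6)·(64.9 − 20.7) + 64.9

71.8700 °C


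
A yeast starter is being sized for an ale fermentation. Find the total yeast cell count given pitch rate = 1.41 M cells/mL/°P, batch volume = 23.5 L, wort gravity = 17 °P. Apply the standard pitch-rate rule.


cells (billions) = rate · V_L · °P
cells = 1.41 · 23.5 · 17

563.2950 billion cells


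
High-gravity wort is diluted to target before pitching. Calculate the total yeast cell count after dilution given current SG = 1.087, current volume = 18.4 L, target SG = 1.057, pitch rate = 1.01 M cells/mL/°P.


V_w = V·((SG_c−1)/(SG_t−1)−1);  °P = 259 − 259/SG_t;  cells = rate·(V+V_w)·°P
V_w = 18.4·((1.087−1)/(1.057−1)−1) = 9.6842
V_final = 18.4 + 9.6842 = 28.0842
°P = 259 − 259/1.057 = 13.9669
cells = 1.01·28.0842·13.9669

396.1715 billion cells


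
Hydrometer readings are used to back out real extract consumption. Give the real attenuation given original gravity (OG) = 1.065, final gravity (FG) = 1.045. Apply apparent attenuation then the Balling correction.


AA = (OG−FG)/(OG−1)·100;  RA = AA·0.8192
AA = (1.065 − 1.045)/(1.065 − 1)·100 = 30.7692
RA = 30.7692·0.8192

25.2062 %


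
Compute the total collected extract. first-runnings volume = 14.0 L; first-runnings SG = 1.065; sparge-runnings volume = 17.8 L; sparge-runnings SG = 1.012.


total = Σ (SG_i − 1)·1000·V_i
first = (1.065 − 1)·1000·14.0 = 910.0000
sparge = (1.012 − 1)·1000·17.8 = 213.6000
total = 910.0000 + 213.6000

1123.6000 gravity·L


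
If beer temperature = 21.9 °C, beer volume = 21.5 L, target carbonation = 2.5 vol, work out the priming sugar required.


residual = 14.695·(0.01821 + 0.09011·e^(−0.04·T));  sugar = (target − residual)·4.0·V
residual = 14.695·(0.01821 + 0.09011·e^(−0.04·21.9)) = 0.8190
sugar = (2.5 − 0.8190)·4.0·21.5

144.5627 g


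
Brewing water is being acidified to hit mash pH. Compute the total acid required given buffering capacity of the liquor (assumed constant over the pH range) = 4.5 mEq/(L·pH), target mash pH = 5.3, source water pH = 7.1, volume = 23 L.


acid = buffering capacity · (pH_source − pH_target) · V
acid = 4.5 · (7.1 − 5.3) · 23

186.3000 mEq


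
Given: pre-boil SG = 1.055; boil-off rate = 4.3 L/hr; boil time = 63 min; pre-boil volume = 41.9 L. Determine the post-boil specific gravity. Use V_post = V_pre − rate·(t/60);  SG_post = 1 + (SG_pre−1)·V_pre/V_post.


V_post = 41.9 − 4.3·(63/60) = 37.3850
SG_post = 1 + (1.055 − 1)·41.9/37.3850

1.0616


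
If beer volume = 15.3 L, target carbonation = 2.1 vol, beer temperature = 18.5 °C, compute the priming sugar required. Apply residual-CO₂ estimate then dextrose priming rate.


residual = 14.695·(0.01821 + 0.09011·e^(−0.04·T));  sugar = (target − residual)·4.0·V
residual = 14.695·(0.01821 + 0.09011·e^(−0.04·18.5)) = 0.8994
sugar = (2.1 − 0.8994)·4.0·15.3

73.4783 g


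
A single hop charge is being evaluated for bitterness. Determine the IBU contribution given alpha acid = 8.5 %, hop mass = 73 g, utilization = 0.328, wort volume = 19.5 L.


IBU = (α/100)·mass·U·1000 / V
IBU = (8.5/100)·73·0.328·1000 / 19.5

104.3713 IBU


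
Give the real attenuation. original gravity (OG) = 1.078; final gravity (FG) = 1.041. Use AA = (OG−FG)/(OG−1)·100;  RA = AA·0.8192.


AA = (1.078 − 1.041)/(1.078 − 1)·100 = 47.4359
RA = 47.4359·0.8192

38.8595 %


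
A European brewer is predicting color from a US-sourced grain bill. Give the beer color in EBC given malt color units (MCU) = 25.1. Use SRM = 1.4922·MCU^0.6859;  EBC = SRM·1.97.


SRM = 1.4922·25.1^0.6859 = 13.6102
EBC = 13.6102·1.97

26.8120 EBC


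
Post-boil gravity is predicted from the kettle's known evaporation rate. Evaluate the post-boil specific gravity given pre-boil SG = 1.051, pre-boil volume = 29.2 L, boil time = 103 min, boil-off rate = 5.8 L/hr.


V_post = V_pre − rate·(t/60);  SG_post = 1 + (SG_pre−1)·V_pre/V_post
V_post = 29.2 − 5.8·(103/60) = 19.2433
SG_post = 1 + (1.051 − 1)·29.2/19.2433

1.0774


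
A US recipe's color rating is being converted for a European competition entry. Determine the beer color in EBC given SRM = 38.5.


EBC = SRM · 1.97
EBC = 38.5 · 1.97

75.8450 EBC


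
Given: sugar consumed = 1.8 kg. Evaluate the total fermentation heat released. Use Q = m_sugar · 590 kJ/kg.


Q = 1.8 · 590

1062.0000 kJ


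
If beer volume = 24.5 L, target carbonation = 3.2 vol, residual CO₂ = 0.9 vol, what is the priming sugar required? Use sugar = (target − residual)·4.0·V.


sugar = (3.2 − 0.9)·4.0·24.5

225.4000 g


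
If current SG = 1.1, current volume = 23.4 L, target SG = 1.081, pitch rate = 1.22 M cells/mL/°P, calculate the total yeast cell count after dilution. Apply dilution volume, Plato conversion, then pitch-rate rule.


V_w = V·((SG_c−1)/(SG_t−1)−1);  °P = 259 − 259/SG_t;  cells = rate·(V+V_w)·°P
V_w = 23.4·((1.1−1)/(1.081−1)−1) = 5.4889
V_final = 23.4 + 5.4889 = 28.8889
°P = 259 − 259/1.081 = 19.4070
cells = 1.22·28.8889·19.4070

683.9900 billion cells


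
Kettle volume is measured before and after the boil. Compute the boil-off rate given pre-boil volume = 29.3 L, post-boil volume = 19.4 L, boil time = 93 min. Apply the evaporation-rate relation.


rate = (V_pre − V_post) / (t_min/60)
rate = (29.3 − 19.4) / (93/60)

6.3871 L/hr


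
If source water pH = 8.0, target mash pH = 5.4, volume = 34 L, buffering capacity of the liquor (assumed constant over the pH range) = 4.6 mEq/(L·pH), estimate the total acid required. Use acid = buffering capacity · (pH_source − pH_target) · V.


acid = 4.6 · (8.0 − 5.4) · 34

406.6400 mEq


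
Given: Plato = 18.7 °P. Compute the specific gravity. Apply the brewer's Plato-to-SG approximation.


SG = 259/(259 − P)
SG = 259/(259 − 18.7)

1.0778


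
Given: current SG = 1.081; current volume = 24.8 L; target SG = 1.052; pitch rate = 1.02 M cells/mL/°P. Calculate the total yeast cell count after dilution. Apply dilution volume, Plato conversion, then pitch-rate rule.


V_w = V·((SG_c−1)/(SG_t−1)−1);  °P = 259 − 259/SG_t;  cells = rate·(V+V_w)·°P
V_w = 24.8·((1.081−1)/(1.052−1)−1) = 13.8308
V_final = 24.8 + 13.8308 = 38.6308
°P = 259 − 259/1.052 = 12.8023
cells = 1.02·38.6308·12.8023

504.4532 billion cells


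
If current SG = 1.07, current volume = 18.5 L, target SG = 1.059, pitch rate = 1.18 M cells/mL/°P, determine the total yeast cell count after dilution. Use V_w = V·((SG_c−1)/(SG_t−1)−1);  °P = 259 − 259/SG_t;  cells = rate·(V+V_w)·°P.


V_w = 18.5·((1.07−1)/(1.059−1)−1) = 3.4492
V_final = 18.5 + 3.4492 = 21.9492
°P = 259 − 259/1.059 = 14.4297
cells = 1.18·21.9492·14.4297

373.7280 billion cells


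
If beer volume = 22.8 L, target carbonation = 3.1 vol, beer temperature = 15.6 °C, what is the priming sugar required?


residual = 14.695·(0.01821 + 0.09011·e^(−0.04·T));  sugar = (target − residual)·4.0·V
residual = 14.695·(0.01821 + 0.09011·e^(−0.04·15.6)) = 0.9771
sugar = (3.1 − 0.9771)·4.0·22.8

193.6103 g


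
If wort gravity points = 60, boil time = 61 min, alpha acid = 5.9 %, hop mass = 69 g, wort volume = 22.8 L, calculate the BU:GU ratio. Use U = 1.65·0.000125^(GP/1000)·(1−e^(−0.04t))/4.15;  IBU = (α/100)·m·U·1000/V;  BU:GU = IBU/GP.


U = 1.65·0.000125^(60/1000)·(1−e^(−0.04·61))/4.15 = 0.2117
IBU = (5.9/100)·69·0.2117·1000/22.8 = 37.7930
BU:GU = 37.7930/60

0.6299


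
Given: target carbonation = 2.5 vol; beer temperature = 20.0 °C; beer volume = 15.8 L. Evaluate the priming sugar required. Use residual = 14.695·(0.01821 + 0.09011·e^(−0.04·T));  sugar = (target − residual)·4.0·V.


residual = 14.695·(0.01821 + 0.09011·e^(−0.04·20.0)) = 0.8626
sugar = (2.5 − 0.8626)·4.0·15.8

103.4848 g


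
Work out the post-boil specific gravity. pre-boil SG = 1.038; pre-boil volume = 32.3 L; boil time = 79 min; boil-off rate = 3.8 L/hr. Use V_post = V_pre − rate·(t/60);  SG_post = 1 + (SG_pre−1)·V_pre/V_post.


V_post = 32.3 − 3.8·(79/60) = 27.2967
SG_post = 1 + (1.038 − 1)·32.3/27.2967

1.0450


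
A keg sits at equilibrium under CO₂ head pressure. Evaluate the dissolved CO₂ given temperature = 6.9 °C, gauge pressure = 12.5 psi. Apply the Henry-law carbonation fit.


vols = (P + 14.695)·(0.01821 + 0.09011·e^(−0.04·T))
vols = (12.5 + 14.695)·(0.01821 + 0.09011·e^(−0.04·6.9))

2.3547 volumes


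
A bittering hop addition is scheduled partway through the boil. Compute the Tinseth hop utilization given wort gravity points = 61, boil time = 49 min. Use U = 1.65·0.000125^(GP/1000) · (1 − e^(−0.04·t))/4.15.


bigness = 1.65·0.000125^(61/1000) = 0.9537
boil_factor = (1 − e^(−0.04·49))/4.15 = 0.2070
U = 0.9537 · 0.2070

0.1974


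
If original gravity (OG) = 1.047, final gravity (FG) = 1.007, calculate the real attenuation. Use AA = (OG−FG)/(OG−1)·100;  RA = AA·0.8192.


AA = (1.047 − 1.007)/(1.047 − 1)·100 = 85.1064
RA = 85.1064·0.8192

69.7191 %


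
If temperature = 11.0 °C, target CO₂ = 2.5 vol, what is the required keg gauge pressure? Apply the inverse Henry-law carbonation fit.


psi = vols/(0.01821 + 0.09011·e^(−0.04·T)) − 14.695
psi = 2.5/(0.01821 + 0.09011·e^(−0.04·11.0)) − 14.695

18.0944 psi


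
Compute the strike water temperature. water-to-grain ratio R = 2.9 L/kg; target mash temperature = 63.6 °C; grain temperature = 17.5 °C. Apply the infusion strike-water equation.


T_strike = (0.41/R)·(T_mash − T_grain) + T_mash
T_strike = (0.41/2.9)·(63.6 − 17.5) + 63.6

70.1176 °C


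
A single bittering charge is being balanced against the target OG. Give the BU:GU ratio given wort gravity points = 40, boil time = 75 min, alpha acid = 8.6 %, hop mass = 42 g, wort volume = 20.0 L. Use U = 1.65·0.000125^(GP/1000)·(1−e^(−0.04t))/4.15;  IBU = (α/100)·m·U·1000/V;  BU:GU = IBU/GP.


U = 1.65·0.000125^(40/1000)·(1−e^(−0.04·75))/4.15 = 0.2637
IBU = (8.6/100)·42·0.2637·1000/20.0 = 47.6267
BU:GU = 47.6267/40

1.1907


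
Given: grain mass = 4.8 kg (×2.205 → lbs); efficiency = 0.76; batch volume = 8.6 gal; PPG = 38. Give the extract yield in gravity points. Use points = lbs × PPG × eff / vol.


lbs = 4.8 × 2.205 = 10.5840
points = 10.5840 × 38 × 0.76 / 8.6

35.5425 points


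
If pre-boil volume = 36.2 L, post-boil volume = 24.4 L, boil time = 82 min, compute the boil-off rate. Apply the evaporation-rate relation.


rate = (V_pre − V_post) / (t_min/60)
rate = (36.2 − 24.4) / (82/60)

8.6341 L/hr


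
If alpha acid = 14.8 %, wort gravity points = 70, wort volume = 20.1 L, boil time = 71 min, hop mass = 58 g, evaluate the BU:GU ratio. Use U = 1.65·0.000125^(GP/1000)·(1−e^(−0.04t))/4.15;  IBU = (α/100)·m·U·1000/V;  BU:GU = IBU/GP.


U = 1.65·0.000125^(70/1000)·(1−e^(−0.04·71))/4.15 = 0.1996
IBU = (14.8/100)·58·0.1996·1000/20.1 = 85.2252
BU:GU = 85.2252/70

1.2175


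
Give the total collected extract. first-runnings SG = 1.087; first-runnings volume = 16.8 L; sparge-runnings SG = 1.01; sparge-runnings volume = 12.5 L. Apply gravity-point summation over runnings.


total = Σ (SG_i − 1)·1000·V_i
first = (1.087 − 1)·1000·16.8 = 1461.6000
sparge = (1.01 − 1)·1000·12.5 = 125.0000
total = 1461.6000 + 125.0000

1586.6000 gravity·L


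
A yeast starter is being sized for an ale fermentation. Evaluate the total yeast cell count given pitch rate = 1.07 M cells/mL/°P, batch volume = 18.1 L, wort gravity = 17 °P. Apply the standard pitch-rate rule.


cells (billions) = rate · V_L · °P
cells = 1.07 · 18.1 · 17

329.2390 billion cells


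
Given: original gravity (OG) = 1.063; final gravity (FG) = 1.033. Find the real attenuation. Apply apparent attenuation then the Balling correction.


AA = (OG−FG)/(OG−1)·100;  RA = AA·0.8192
AA = (1.063 − 1.033)/(1.063 − 1)·100 = 47.6190
RA = 47.6190·0.8192

39.0095 %


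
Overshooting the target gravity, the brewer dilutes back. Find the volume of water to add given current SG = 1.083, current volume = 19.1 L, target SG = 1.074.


V_water = V·((SG_curr − 1)/(SG_target − 1) − 1)
V_water = 19.1·((1.083 − 1)/(1.074 − 1) − 1)

2.3230 L


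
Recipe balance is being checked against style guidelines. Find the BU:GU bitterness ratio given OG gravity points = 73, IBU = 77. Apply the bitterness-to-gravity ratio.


BU:GU = IBU / OG_points
BU:GU = 77 / 73

1.0548


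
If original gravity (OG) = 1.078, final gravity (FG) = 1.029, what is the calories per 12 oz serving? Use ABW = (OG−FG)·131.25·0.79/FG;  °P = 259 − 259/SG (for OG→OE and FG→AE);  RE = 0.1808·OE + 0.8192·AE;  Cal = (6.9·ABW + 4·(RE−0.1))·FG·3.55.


ABW = (1.078 − 1.029)·131.25·0.79/1.029 = 4.9375
OE = 259 − 259/1.078 = 18.7403 °P
AE = 259 − 259/1.029 = 7.2993 °P
RE = 0.1808·18.7403 + 0.8192·7.2993 = 9.3678 °P
Cal = (6.9·4.9375 + 4·(9.3678−0.1))·1.029·3.55

259.8713 kcal


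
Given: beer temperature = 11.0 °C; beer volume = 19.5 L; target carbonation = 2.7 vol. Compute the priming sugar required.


residual = 14.695·(0.01821 + 0.09011·e^(−0.04·T));  sugar = (target − residual)·4.0·V
residual = 14.695·(0.01821 + 0.09011·e^(−0.04·11.0)) = 1.1204
sugar = (2.7 − 1.1204)·4.0·19.5

123.2082 g


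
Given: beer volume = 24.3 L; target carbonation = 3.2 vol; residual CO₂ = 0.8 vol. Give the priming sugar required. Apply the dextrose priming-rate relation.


sugar = (target − residual)·4.0·V
sugar = (3.2 − 0.8)·4.0·24.3

233.2800 g


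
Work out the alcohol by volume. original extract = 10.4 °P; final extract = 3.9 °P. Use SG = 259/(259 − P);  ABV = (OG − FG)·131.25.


OG = 259/(259 − 10.4) = 1.0418
FG = 259/(259 − 3.9) = 1.0153
ABV = (1.0418 − 1.0153)·131.25

3.4842 % ABV


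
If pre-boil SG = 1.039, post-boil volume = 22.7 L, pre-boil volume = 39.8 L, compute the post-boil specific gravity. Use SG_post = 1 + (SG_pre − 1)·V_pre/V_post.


pts_pre = (1.039 − 1)·1000 = 39.0000
pts_post = 39.0000·39.8/22.7 = 68.3789
SG_post = 1 + 68.3789/1000

1.0684


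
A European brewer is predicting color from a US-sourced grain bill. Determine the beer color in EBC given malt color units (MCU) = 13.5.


SRM = 1.4922·MCU^0.6859;  EBC = SRM·1.97
SRM = 1.4922·13.5^0.6859 = 8.8945
EBC = 8.8945·1.97

17.5222 EBC


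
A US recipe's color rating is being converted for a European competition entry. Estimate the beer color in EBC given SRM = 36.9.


EBC = SRM · 1.97
EBC = 36.9 · 1.97

72.6930 EBC


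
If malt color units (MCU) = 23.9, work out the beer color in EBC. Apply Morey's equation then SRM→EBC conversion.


SRM = 1.4922·MCU^0.6859;  EBC = SRM·1.97
SRM = 1.4922·23.9^0.6859 = 13.1604
EBC = 13.1604·1.97

25.9261 EBC


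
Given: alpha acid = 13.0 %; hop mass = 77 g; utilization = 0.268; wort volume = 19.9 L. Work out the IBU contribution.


IBU = (α/100)·mass·U·1000 / V
IBU = (13.0/100)·77·0.268·1000 / 19.9

134.8080 IBU


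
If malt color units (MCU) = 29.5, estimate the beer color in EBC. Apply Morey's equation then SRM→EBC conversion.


SRM = 1.4922·MCU^0.6859;  EBC = SRM·1.97
SRM = 1.4922·29.5^0.6859 = 15.2047
EBC = 15.2047·1.97

29.9533 EBC


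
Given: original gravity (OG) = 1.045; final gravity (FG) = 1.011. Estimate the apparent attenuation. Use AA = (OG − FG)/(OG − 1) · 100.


AA = (1.045 − 1.011)/(1.045 − 1) · 100

75.5556 %


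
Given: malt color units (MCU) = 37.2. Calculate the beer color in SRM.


SRM = 1.4922 · MCU^0.6859
SRM = 1.4922 · 37.2^0.6859

17.8264 SRM


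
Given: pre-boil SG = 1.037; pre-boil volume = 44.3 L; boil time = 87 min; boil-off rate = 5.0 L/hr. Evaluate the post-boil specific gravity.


V_post = V_pre − rate·(t/60);  SG_post = 1 + (SG_pre−1)·V_pre/V_post
V_post = 44.3 − 5.0·(87/60) = 37.0500
SG_post = 1 + (1.037 − 1)·44.3/37.0500

1.0442


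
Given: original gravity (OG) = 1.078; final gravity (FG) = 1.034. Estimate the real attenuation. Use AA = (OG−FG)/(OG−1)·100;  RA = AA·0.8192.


AA = (1.078 − 1.034)/(1.078 − 1)·100 = 56.4103
RA = 56.4103·0.8192

46.2113 %


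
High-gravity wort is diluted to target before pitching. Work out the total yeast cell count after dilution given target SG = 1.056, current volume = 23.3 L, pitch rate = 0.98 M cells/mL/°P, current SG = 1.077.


V_w = V·((SG_c−1)/(SG_t−1)−1);  °P = 259 − 259/SG_t;  cells = rate·(V+V_w)·°P
V_w = 23.3·((1.077−1)/(1.056−1)−1) = 8.7375
V_final = 23.3 + 8.7375 = 32.0375
°P = 259 − 259/1.056 = 13.7348
cells = 0.98·32.0375·13.7348

431.2296 billion cells


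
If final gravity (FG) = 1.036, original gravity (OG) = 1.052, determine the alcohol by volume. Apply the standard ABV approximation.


ABV = (OG − FG) · 131.25
ABV = (1.052 − 1.036) · 131.25

2.1000 % ABV


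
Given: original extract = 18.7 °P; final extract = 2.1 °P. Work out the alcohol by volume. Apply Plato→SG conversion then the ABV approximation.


SG = 259/(259 − P);  ABV = (OG − FG)·131.25
OG = 259/(259 − 18.7) = 1.0778
FG = 259/(259 − 2.1) = 1.0082
ABV = (1.0778 − 1.0082)·131.25

9.1409 % ABV


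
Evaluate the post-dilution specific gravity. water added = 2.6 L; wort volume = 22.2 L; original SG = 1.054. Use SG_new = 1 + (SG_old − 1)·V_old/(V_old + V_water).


pts = (1.054 − 1)·1000·22.2/(22.2 + 2.6) = 48.3387
SG_new = 1 + 48.3387/1000

1.0483


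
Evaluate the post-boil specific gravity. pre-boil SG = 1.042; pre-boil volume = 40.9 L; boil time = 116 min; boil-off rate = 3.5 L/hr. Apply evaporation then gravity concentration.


V_post = V_pre − rate·(t/60);  SG_post = 1 + (SG_pre−1)·V_pre/V_post
V_post = 40.9 − 3.5·(116/60) = 34.1333
SG_post = 1 + (1.042 − 1)·40.9/34.1333

1.0503


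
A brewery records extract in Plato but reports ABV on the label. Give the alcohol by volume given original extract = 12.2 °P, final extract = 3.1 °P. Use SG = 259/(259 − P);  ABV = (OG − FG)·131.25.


OG = 259/(259 − 12.2) = 1.0494
FG = 259/(259 − 3.1) = 1.0121
ABV = (1.0494 − 1.0121)·131.25

4.8981 % ABV


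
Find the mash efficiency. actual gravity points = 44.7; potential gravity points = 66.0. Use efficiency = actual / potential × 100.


efficiency = 44.7 / 66.0 × 100

67.7273 %


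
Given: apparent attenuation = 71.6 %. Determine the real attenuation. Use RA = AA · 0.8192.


RA = 71.6 · 0.8192

58.6547 %


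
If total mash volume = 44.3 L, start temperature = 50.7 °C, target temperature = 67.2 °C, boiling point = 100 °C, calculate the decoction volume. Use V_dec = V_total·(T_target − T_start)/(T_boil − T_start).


V_dec = 44.3·(67.2 − 50.7)/(100 − 50.7)

14.8266 L


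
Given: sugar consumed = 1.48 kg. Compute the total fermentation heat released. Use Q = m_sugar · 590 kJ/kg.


Q = 1.48 · 590

873.2000 kJ


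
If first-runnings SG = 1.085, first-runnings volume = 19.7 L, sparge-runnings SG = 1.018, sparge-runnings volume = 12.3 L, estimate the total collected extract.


total = Σ (SG_i − 1)·1000·V_i
first = (1.085 − 1)·1000·19.7 = 1674.5000
sparge = (1.018 − 1)·1000·12.3 = 221.4000
total = 1674.5000 + 221.4000

1895.9000 gravity·L


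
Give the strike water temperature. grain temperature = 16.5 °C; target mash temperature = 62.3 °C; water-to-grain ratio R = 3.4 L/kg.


T_strike = (0.41/R)·(T_mash − T_grain) + T_mash
T_strike = (0.41/3.4)·(62.3 − 16.5) + 62.3

67.8229 °C


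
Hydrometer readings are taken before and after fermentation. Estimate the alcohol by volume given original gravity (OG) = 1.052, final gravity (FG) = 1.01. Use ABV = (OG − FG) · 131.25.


ABV = (1.052 − 1.01) · 131.25

5.5125 % ABV


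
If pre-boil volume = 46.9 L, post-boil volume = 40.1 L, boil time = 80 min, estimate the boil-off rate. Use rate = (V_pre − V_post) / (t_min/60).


rate = (46.9 − 40.1) / (80/60)

5.1000 L/hr


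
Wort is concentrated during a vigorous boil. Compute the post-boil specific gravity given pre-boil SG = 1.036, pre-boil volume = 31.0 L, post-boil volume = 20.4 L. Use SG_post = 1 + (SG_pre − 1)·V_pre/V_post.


pts_pre = (1.036 − 1)·1000 = 36.0000
pts_post = 36.0000·31.0/20.4 = 54.7059
SG_post = 1 + 54.7059/1000

1.0547


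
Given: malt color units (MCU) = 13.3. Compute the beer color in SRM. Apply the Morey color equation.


SRM = 1.4922 · MCU^0.6859
SRM = 1.4922 · 13.3^0.6859

8.8039 SRM


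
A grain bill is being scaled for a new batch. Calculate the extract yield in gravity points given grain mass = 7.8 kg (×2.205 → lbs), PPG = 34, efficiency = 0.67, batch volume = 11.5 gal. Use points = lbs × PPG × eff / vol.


lbs = 7.8 × 2.205 = 17.1990
points = 17.1990 × 34 × 0.67 / 11.5

34.0690 points


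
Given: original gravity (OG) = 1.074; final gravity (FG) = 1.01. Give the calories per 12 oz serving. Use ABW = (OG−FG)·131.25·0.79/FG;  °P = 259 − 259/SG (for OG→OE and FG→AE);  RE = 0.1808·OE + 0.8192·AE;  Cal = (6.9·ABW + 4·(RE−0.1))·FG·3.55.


ABW = (1.074 − 1.01)·131.25·0.79/1.01 = 6.5703
OE = 259 − 259/1.074 = 17.8454 °P
AE = 259 − 259/1.01 = 2.5644 °P
RE = 0.1808·17.8454 + 0.8192·2.5644 = 5.3272 °P
Cal = (6.9·6.5703 + 4·(5.3272−0.1))·1.01·3.55

237.5170 kcal


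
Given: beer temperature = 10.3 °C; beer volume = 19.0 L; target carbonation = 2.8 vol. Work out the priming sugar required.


residual = 14.695·(0.01821 + 0.09011·e^(−0.04·T));  sugar = (target − residual)·4.0·V
residual = 14.695·(0.01821 + 0.09011·e^(−0.04·10.3)) = 1.1446
sugar = (2.8 − 1.1446)·4.0·19.0

125.8086 g


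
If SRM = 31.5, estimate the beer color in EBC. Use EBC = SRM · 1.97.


EBC = 31.5 · 1.97

62.0550 EBC


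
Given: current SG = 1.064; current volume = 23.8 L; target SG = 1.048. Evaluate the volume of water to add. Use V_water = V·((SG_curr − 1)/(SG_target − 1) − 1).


V_water = 23.8·((1.064 − 1)/(1.048 − 1) − 1)

7.9333 L


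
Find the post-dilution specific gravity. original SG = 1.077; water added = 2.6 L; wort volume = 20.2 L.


SG_new = 1 + (SG_old − 1)·V_old/(V_old + V_water)
pts = (1.077 − 1)·1000·20.2/(20.2 + 2.6) = 68.2193
SG_new = 1 + 68.2193/1000

1.0682


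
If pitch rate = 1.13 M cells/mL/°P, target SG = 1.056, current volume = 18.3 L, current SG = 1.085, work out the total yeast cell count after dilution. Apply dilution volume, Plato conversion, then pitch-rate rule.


V_w = V·((SG_c−1)/(SG_t−1)−1);  °P = 259 − 259/SG_t;  cells = rate·(V+V_w)·°P
V_w = 18.3·((1.085−1)/(1.056−1)−1) = 9.4768
V_final = 18.3 + 9.4768 = 27.7768
°P = 259 − 259/1.056 = 13.7348
cells = 1.13·27.7768·13.7348

431.1062 billion cells


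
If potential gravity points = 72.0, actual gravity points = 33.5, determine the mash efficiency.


efficiency = actual / potential × 100
efficiency = 33.5 / 72.0 × 100

46.5278 %


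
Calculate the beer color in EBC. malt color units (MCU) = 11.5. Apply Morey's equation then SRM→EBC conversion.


SRM = 1.4922·MCU^0.6859;  EBC = SRM·1.97
SRM = 1.4922·11.5^0.6859 = 7.9682
EBC = 7.9682·1.97

15.6973 EBC


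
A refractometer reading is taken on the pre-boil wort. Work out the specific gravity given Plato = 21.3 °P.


SG = 259/(259 − P)
SG = 259/(259 − 21.3)

1.0896


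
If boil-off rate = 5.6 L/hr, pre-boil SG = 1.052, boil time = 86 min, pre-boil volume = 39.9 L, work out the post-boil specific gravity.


V_post = V_pre − rate·(t/60);  SG_post = 1 + (SG_pre−1)·V_pre/V_post
V_post = 39.9 − 5.6·(86/60) = 31.8733
SG_post = 1 + (1.052 − 1)·39.9/31.8733

1.0651


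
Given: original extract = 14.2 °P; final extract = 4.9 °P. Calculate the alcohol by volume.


SG = 259/(259 − P);  ABV = (OG − FG)·131.25
OG = 259/(259 − 14.2) = 1.0580
FG = 259/(259 − 4.9) = 1.0193
ABV = (1.0580 − 1.0193)·131.25

5.0824 % ABV


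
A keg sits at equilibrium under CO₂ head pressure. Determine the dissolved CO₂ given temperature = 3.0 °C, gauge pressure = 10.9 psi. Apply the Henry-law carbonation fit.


vols = (P + 14.695)·(0.01821 + 0.09011·e^(−0.04·T))
vols = (10.9 + 14.695)·(0.01821 + 0.09011·e^(−0.04·3.0))

2.5116 volumes


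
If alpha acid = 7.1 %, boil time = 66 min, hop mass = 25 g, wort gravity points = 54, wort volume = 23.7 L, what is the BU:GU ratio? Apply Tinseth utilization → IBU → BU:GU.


U = 1.65·0.000125^(GP/1000)·(1−e^(−0.04t))/4.15;  IBU = (α/100)·m·U·1000/V;  BU:GU = IBU/GP
U = 1.65·0.000125^(54/1000)·(1−e^(−0.04·66))/4.15 = 0.2273
IBU = (7.1/100)·25·0.2273·1000/23.7 = 17.0202
BU:GU = 17.0202/54

0.3152


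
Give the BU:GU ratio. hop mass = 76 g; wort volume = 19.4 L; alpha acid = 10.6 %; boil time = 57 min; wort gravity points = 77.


U = 1.65·0.000125^(GP/1000)·(1−e^(−0.04t))/4.15;  IBU = (α/100)·m·U·1000/V;  BU:GU = IBU/GP
U = 1.65·0.000125^(77/1000)·(1−e^(−0.04·57))/4.15 = 0.1787
IBU = (10.6/100)·76·0.1787·1000/19.4 = 74.1916
BU:GU = 74.1916/77

0.9635


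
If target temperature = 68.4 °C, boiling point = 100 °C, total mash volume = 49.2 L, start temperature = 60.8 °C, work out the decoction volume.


V_dec = V_total·(T_target − T_start)/(T_boil − T_start)
V_dec = 49.2·(68.4 − 60.8)/(100 − 60.8)

9.5388 L


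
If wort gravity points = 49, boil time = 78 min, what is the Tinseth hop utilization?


U = 1.65·0.000125^(GP/1000) · (1 − e^(−0.04·t))/4.15
bigness = 1.65·0.000125^(49/1000) = 1.0623
boil_factor = (1 − e^(−0.04·78))/4.15 = 0.2303
U = 1.0623 · 0.2303

0.2447


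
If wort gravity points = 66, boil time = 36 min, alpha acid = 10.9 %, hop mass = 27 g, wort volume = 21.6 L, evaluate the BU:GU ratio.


U = 1.65·0.000125^(GP/1000)·(1−e^(−0.04t))/4.15;  IBU = (α/100)·m·U·1000/V;  BU:GU = IBU/GP
U = 1.65·0.000125^(66/1000)·(1−e^(−0.04·36))/4.15 = 0.1676
IBU = (10.9/100)·27·0.1676·1000/21.6 = 22.8420
BU:GU = 22.8420/66

0.3461


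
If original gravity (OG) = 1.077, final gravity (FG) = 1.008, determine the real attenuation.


AA = (OG−FG)/(OG−1)·100;  RA = AA·0.8192
AA = (1.077 − 1.008)/(1.077 − 1)·100 = 89.6104
RA = 89.6104·0.8192

73.4088 %


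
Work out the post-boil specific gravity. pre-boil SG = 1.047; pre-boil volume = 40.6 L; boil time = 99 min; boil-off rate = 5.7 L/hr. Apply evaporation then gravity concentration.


V_post = V_pre − rate·(t/60);  SG_post = 1 + (SG_pre−1)·V_pre/V_post
V_post = 40.6 − 5.7·(99/60) = 31.1950
SG_post = 1 + (1.047 − 1)·40.6/31.1950

1.0612


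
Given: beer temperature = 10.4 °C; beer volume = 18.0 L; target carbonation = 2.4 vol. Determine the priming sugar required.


residual = 14.695·(0.01821 + 0.09011·e^(−0.04·T));  sugar = (target − residual)·4.0·V
residual = 14.695·(0.01821 + 0.09011·e^(−0.04·10.4)) = 1.1411
sugar = (2.4 − 1.1411)·4.0·18.0

90.6392 g


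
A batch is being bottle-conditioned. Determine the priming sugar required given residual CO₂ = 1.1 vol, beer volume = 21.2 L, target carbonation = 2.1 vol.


sugar = (target − residual)·4.0·V
sugar = (2.1 − 1.1)·4.0·21.2

84.8000 g


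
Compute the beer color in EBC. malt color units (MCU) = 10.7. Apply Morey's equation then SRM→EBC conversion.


SRM = 1.4922·MCU^0.6859;  EBC = SRM·1.97
SRM = 1.4922·10.7^0.6859 = 7.5837
EBC = 7.5837·1.97

14.9399 EBC


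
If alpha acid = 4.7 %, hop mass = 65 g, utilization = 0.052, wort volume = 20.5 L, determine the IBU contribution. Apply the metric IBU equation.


IBU = (α/100)·mass·U·1000 / V
IBU = (4.7/100)·65·0.052·1000 / 20.5

7.7493 IBU


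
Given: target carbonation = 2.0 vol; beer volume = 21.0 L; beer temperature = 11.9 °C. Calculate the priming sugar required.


residual = 14.695·(0.01821 + 0.09011·e^(−0.04·T));  sugar = (target − residual)·4.0·V
residual = 14.695·(0.01821 + 0.09011·e^(−0.04·11.9)) = 1.0903
sugar = (2.0 − 1.0903)·4.0·21.0

76.4188 g


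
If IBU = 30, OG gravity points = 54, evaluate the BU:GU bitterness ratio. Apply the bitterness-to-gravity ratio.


BU:GU = IBU / OG_points
BU:GU = 30 / 54

0.5556


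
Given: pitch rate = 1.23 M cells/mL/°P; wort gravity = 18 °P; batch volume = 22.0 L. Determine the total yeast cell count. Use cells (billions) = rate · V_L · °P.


cells = 1.23 · 22.0 · 18

487.0800 billion cells


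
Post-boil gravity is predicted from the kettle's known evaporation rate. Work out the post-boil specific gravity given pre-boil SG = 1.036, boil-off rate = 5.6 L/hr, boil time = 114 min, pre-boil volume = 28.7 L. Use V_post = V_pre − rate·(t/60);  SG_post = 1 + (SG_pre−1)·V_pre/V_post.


V_post = 28.7 − 5.6·(114/60) = 18.0600
SG_post = 1 + (1.036 − 1)·28.7/18.0600

1.0572


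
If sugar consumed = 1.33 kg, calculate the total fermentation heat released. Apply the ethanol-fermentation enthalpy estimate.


Q = m_sugar · 590 kJ/kg
Q = 1.33 · 590

784.7000 kJ


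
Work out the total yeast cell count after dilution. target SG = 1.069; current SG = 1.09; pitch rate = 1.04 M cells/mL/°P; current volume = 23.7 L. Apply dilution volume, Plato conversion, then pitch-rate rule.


V_w = V·((SG_c−1)/(SG_t−1)−1);  °P = 259 − 259/SG_t;  cells = rate·(V+V_w)·°P
V_w = 23.7·((1.09−1)/(1.069−1)−1) = 7.2130
V_final = 23.7 + 7.2130 = 30.9130
°P = 259 − 259/1.069 = 16.7175
cells = 1.04·30.9130·16.7175

537.4601 billion cells


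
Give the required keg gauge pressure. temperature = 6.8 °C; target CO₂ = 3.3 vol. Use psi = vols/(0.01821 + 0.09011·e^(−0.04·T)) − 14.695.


psi = 3.3/(0.01821 + 0.09011·e^(−0.04·6.8)) − 14.695

23.2969 psi


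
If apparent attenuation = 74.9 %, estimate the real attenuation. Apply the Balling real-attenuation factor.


RA = AA · 0.8192
RA = 74.9 · 0.8192

61.3581 %


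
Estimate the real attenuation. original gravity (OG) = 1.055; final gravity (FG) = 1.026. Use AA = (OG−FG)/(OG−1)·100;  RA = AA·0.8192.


AA = (1.055 − 1.026)/(1.055 − 1)·100 = 52.7273
RA = 52.7273·0.8192

43.1942 %


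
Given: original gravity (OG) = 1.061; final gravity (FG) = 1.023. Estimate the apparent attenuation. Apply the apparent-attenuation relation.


AA = (OG − FG)/(OG − 1) · 100
AA = (1.061 − 1.023)/(1.061 − 1) · 100

62.2951 %


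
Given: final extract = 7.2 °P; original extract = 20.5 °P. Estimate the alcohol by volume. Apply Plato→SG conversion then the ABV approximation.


SG = 259/(259 − P);  ABV = (OG − FG)·131.25
OG = 259/(259 − 20.5) = 1.0860
FG = 259/(259 − 7.2) = 1.0286
ABV = (1.0860 − 1.0286)·131.25

7.5285 % ABV


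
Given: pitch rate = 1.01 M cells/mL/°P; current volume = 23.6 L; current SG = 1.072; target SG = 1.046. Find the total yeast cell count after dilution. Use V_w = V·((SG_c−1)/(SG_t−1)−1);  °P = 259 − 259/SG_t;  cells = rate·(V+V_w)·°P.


V_w = 23.6·((1.072−1)/(1.046−1)−1) = 13.3391
V_final = 23.6 + 13.3391 = 36.9391
°P = 259 − 259/1.046 = 11.3901
cells = 1.01·36.9391·11.3901

424.9462 billion cells


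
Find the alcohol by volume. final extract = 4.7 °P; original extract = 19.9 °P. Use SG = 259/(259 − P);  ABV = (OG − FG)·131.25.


OG = 259/(259 − 19.9) = 1.0832
FG = 259/(259 − 4.7) = 1.0185
ABV = (1.0832 − 1.0185)·131.25

8.4980 % ABV


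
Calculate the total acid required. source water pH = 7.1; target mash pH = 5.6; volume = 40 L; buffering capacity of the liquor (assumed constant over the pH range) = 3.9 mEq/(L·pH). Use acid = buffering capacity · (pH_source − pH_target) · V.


acid = 3.9 · (7.1 − 5.6) · 40

234.0000 mEq


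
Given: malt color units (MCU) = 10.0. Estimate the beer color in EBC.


SRM = 1.4922·MCU^0.6859;  EBC = SRM·1.97
SRM = 1.4922·10.0^0.6859 = 7.2398
EBC = 7.2398·1.97

14.2624 EBC


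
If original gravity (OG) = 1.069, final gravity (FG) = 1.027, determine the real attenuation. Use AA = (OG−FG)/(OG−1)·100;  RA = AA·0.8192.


AA = (1.069 − 1.027)/(1.069 − 1)·100 = 60.8696
RA = 60.8696·0.8192

49.8643 %


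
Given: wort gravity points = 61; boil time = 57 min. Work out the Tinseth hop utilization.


U = 1.65·0.000125^(GP/1000) · (1 − e^(−0.04·t))/4.15
bigness = 1.65·0.000125^(61/1000) = 0.9537
boil_factor = (1 − e^(−0.04·57))/4.15 = 0.2163
U = 0.9537 · 0.2163

0.2063


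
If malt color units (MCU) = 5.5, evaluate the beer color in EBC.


SRM = 1.4922·MCU^0.6859;  EBC = SRM·1.97
SRM = 1.4922·5.5^0.6859 = 4.8044
EBC = 4.8044·1.97

9.4647 EBC


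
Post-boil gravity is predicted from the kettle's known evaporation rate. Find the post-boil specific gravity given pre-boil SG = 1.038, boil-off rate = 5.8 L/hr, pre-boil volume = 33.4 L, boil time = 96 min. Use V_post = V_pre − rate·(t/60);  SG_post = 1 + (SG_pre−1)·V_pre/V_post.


V_post = 33.4 − 5.8·(96/60) = 24.1200
SG_post = 1 + (1.038 − 1)·33.4/24.1200

1.0526


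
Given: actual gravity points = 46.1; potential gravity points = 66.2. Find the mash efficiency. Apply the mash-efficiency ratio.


efficiency = actual / potential × 100
efficiency = 46.1 / 66.2 × 100

69.6375 %


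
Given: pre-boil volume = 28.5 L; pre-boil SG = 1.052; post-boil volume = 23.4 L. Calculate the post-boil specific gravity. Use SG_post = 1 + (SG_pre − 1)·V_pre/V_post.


pts_pre = (1.052 − 1)·1000 = 52.0000
pts_post = 52.0000·28.5/23.4 = 63.3333
SG_post = 1 + 63.3333/1000

1.0633


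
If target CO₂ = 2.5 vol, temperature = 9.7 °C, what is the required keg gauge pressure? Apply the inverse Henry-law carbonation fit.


psi = vols/(0.01821 + 0.09011·e^(−0.04·T)) − 14.695
psi = 2.5/(0.01821 + 0.09011·e^(−0.04·9.7)) − 14.695

16.8143 psi


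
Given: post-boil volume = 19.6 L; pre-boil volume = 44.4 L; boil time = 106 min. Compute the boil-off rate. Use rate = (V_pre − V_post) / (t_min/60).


rate = (44.4 − 19.6) / (106/60)

14.0377 L/hr


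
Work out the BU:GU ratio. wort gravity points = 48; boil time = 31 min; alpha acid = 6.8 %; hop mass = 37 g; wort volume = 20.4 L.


U = 1.65·0.000125^(GP/1000)·(1−e^(−0.04t))/4.15;  IBU = (α/100)·m·U·1000/V;  BU:GU = IBU/GP
U = 1.65·0.000125^(48/1000)·(1−e^(−0.04·31))/4.15 = 0.1835
IBU = (6.8/100)·37·0.1835·1000/20.4 = 22.6362
BU:GU = 22.6362/48

0.4716


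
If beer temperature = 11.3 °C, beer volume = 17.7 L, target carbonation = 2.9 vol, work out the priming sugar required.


residual = 14.695·(0.01821 + 0.09011·e^(−0.04·T));  sugar = (target − residual)·4.0·V
residual = 14.695·(0.01821 + 0.09011·e^(−0.04·11.3)) = 1.1102
sugar = (2.9 − 1.1102)·4.0·17.7

126.7154 g


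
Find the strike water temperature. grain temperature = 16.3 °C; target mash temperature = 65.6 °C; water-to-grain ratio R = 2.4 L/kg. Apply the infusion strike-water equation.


T_strike = (0.41/R)·(T_mash − T_grain) + T_mash
T_strike = (0.41/2.4)·(65.6 − 16.3) + 65.6

74.0221 °C


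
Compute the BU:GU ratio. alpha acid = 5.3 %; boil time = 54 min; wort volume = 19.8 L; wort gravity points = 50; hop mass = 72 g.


U = 1.65·0.000125^(GP/1000)·(1−e^(−0.04t))/4.15;  IBU = (α/100)·m·U·1000/V;  BU:GU = IBU/GP
U = 1.65·0.000125^(50/1000)·(1−e^(−0.04·54))/4.15 = 0.2244
IBU = (5.3/100)·72·0.2244·1000/19.8 = 43.2522
BU:GU = 43.2522/50

0.8650


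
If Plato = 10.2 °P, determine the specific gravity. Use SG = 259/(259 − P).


SG = 259/(259 − 10.2)

1.0410


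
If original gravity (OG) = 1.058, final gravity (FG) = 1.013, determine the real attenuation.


AA = (OG−FG)/(OG−1)·100;  RA = AA·0.8192
AA = (1.058 − 1.013)/(1.058 − 1)·100 = 77.5862
RA = 77.5862·0.8192

63.5586 %


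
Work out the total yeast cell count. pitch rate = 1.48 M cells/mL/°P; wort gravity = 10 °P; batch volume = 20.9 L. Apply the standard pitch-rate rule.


cells (billions) = rate · V_L · °P
cells = 1.48 · 20.9 · 10

309.3200 billion cells


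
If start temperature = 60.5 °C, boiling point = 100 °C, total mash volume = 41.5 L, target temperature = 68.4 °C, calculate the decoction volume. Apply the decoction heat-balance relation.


V_dec = V_total·(T_target − T_start)/(T_boil − T_start)
V_dec = 41.5·(68.4 − 60.5)/(100 − 60.5)

8.3000 L


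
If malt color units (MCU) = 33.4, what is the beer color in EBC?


SRM = 1.4922·MCU^0.6859;  EBC = SRM·1.97
SRM = 1.4922·33.4^0.6859 = 16.5564
EBC = 16.5564·1.97

32.6160 EBC


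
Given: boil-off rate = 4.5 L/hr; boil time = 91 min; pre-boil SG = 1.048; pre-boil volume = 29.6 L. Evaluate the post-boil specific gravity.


V_post = V_pre − rate·(t/60);  SG_post = 1 + (SG_pre−1)·V_pre/V_post
V_post = 29.6 − 4.5·(91/60) = 22.7750
SG_post = 1 + (1.048 − 1)·29.6/22.7750

1.0624


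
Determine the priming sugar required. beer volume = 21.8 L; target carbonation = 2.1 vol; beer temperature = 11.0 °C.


residual = 14.695·(0.01821 + 0.09011·e^(−0.04·T));  sugar = (target − residual)·4.0·V
residual = 14.695·(0.01821 + 0.09011·e^(−0.04·11.0)) = 1.1204
sugar = (2.1 − 1.1204)·4.0·21.8

85.4205 g


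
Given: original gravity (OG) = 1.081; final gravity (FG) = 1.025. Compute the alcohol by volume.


ABV = (OG − FG) · 131.25
ABV = (1.081 − 1.025) · 131.25

7.3500 % ABV
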